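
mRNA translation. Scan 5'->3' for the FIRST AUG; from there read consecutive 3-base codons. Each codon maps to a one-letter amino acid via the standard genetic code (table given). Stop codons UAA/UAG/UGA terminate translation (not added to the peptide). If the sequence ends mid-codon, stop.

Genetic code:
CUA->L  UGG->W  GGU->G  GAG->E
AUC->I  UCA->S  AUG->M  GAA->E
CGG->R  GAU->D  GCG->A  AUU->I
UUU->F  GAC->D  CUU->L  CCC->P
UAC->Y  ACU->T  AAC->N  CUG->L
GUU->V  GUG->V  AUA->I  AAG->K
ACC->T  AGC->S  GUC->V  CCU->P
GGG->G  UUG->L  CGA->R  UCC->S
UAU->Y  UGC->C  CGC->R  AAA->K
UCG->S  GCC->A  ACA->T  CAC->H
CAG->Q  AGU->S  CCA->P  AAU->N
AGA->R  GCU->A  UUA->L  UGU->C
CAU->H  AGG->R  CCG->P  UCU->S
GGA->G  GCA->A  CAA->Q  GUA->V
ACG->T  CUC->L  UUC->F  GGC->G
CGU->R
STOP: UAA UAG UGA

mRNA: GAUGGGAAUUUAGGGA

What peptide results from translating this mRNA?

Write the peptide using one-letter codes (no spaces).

start AUG at pos 1
pos 1: AUG -> M; peptide=M
pos 4: GGA -> G; peptide=MG
pos 7: AUU -> I; peptide=MGI
pos 10: UAG -> STOP

Answer: MGI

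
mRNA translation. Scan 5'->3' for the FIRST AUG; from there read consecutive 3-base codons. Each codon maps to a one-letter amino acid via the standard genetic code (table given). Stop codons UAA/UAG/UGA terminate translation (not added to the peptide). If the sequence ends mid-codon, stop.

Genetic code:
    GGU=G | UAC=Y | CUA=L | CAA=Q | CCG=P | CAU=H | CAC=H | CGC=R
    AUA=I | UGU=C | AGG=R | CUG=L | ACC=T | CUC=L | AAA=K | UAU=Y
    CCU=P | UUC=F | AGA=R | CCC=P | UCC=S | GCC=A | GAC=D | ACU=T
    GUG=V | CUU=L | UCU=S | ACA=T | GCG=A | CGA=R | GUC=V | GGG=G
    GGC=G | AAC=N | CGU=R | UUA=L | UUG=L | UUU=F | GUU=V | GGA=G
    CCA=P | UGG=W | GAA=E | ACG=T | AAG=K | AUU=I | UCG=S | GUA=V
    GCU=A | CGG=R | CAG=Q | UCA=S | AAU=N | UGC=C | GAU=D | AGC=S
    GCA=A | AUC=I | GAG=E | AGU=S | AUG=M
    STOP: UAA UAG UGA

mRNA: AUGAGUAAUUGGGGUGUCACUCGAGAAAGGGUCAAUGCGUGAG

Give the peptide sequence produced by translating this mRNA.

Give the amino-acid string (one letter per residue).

start AUG at pos 0
pos 0: AUG -> M; peptide=M
pos 3: AGU -> S; peptide=MS
pos 6: AAU -> N; peptide=MSN
pos 9: UGG -> W; peptide=MSNW
pos 12: GGU -> G; peptide=MSNWG
pos 15: GUC -> V; peptide=MSNWGV
pos 18: ACU -> T; peptide=MSNWGVT
pos 21: CGA -> R; peptide=MSNWGVTR
pos 24: GAA -> E; peptide=MSNWGVTRE
pos 27: AGG -> R; peptide=MSNWGVTRER
pos 30: GUC -> V; peptide=MSNWGVTRERV
pos 33: AAU -> N; peptide=MSNWGVTRERVN
pos 36: GCG -> A; peptide=MSNWGVTRERVNA
pos 39: UGA -> STOP

Answer: MSNWGVTRERVNA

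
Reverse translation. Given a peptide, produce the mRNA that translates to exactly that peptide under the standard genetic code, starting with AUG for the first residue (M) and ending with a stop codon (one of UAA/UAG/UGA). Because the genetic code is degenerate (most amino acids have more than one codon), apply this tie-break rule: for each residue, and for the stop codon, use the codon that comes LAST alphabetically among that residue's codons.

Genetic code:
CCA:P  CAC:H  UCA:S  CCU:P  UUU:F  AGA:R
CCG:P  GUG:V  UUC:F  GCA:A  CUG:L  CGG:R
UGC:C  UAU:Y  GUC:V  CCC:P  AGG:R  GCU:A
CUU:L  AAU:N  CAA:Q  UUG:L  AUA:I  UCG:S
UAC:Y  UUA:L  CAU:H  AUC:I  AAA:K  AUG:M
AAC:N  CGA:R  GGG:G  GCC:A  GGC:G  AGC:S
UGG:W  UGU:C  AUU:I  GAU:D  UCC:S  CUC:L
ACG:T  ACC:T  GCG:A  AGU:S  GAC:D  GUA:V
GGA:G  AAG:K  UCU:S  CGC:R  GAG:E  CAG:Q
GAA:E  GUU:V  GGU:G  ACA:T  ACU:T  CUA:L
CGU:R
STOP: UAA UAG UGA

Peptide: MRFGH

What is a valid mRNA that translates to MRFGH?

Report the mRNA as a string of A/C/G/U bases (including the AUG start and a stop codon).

residue 1: M -> AUG (start codon)
residue 2: R codons sorted = AGA,AGG,CGA,CGC,CGG,CGU -> pick last = CGU
residue 3: F codons sorted = UUC,UUU -> pick last = UUU
residue 4: G codons sorted = GGA,GGC,GGG,GGU -> pick last = GGU
residue 5: H codons sorted = CAC,CAU -> pick last = CAU
terminator: stop codons sorted = UAA,UAG,UGA -> pick last = UGA

Answer: mRNA: AUGCGUUUUGGUCAUUGA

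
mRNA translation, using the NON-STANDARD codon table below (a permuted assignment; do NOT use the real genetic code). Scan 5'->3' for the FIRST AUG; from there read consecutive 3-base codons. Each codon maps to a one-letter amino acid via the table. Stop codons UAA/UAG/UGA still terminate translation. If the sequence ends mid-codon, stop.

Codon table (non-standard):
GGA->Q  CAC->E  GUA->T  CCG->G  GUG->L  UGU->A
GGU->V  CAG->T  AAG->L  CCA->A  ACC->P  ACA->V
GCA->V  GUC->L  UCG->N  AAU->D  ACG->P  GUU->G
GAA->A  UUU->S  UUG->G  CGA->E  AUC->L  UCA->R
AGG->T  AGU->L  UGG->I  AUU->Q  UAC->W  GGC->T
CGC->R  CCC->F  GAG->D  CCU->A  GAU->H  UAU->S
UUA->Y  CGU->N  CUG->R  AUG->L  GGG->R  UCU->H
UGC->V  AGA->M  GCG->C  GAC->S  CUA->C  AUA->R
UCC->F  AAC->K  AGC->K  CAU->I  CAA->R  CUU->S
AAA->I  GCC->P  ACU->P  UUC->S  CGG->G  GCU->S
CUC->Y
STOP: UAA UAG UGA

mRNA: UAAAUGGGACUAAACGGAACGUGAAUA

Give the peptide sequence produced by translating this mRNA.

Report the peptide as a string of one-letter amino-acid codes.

Answer: LQCKQP

Derivation:
start AUG at pos 3
pos 3: AUG -> L; peptide=L
pos 6: GGA -> Q; peptide=LQ
pos 9: CUA -> C; peptide=LQC
pos 12: AAC -> K; peptide=LQCK
pos 15: GGA -> Q; peptide=LQCKQ
pos 18: ACG -> P; peptide=LQCKQP
pos 21: UGA -> STOP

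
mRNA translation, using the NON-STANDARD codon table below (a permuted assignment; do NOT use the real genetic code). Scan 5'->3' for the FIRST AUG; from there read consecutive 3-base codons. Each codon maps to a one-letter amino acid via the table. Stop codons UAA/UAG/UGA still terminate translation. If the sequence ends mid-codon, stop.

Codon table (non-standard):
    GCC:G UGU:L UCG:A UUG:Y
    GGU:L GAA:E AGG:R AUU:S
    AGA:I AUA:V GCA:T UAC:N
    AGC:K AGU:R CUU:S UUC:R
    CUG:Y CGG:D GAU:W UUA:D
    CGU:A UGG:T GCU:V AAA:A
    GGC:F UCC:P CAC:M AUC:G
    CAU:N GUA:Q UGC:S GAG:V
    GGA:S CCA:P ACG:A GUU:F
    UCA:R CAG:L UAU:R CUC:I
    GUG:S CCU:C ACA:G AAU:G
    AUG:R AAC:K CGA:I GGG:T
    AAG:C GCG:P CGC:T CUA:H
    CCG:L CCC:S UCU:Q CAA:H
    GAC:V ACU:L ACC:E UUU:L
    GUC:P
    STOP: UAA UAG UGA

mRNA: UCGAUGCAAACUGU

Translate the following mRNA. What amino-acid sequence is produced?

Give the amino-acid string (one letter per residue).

Answer: RHL

Derivation:
start AUG at pos 3
pos 3: AUG -> R; peptide=R
pos 6: CAA -> H; peptide=RH
pos 9: ACU -> L; peptide=RHL
pos 12: only 2 nt remain (<3), stop (end of mRNA)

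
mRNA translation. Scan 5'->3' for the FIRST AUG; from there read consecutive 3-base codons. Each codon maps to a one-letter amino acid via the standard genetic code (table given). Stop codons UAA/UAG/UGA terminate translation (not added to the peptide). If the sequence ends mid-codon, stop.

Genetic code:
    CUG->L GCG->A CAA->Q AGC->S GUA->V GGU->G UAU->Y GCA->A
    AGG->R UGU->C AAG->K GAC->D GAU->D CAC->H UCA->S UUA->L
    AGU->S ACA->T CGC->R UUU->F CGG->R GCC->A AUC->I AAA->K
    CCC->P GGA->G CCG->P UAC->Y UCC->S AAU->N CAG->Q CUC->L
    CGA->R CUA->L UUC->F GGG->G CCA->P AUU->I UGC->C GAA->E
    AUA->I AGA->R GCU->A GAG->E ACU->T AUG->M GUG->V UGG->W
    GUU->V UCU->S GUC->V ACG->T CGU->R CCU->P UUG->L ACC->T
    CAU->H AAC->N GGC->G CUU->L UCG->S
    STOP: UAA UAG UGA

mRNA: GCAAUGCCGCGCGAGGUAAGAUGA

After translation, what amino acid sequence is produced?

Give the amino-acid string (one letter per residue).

start AUG at pos 3
pos 3: AUG -> M; peptide=M
pos 6: CCG -> P; peptide=MP
pos 9: CGC -> R; peptide=MPR
pos 12: GAG -> E; peptide=MPRE
pos 15: GUA -> V; peptide=MPREV
pos 18: AGA -> R; peptide=MPREVR
pos 21: UGA -> STOP

Answer: MPREVR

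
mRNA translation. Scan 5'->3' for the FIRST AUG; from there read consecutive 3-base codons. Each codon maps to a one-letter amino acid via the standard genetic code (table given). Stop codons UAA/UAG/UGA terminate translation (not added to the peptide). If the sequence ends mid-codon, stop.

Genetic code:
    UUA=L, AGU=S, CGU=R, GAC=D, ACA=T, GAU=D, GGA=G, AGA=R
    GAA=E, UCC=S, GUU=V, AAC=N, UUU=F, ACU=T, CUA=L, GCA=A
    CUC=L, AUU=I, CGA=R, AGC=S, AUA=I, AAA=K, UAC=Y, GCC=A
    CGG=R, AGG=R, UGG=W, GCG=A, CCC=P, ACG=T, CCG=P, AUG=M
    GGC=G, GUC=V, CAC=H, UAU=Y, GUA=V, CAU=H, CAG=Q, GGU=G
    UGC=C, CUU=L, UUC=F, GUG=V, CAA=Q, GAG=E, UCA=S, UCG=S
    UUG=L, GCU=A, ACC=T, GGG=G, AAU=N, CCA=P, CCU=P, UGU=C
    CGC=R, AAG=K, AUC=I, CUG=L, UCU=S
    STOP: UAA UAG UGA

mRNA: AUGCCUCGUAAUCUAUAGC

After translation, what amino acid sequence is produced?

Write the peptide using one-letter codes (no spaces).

start AUG at pos 0
pos 0: AUG -> M; peptide=M
pos 3: CCU -> P; peptide=MP
pos 6: CGU -> R; peptide=MPR
pos 9: AAU -> N; peptide=MPRN
pos 12: CUA -> L; peptide=MPRNL
pos 15: UAG -> STOP

Answer: MPRNL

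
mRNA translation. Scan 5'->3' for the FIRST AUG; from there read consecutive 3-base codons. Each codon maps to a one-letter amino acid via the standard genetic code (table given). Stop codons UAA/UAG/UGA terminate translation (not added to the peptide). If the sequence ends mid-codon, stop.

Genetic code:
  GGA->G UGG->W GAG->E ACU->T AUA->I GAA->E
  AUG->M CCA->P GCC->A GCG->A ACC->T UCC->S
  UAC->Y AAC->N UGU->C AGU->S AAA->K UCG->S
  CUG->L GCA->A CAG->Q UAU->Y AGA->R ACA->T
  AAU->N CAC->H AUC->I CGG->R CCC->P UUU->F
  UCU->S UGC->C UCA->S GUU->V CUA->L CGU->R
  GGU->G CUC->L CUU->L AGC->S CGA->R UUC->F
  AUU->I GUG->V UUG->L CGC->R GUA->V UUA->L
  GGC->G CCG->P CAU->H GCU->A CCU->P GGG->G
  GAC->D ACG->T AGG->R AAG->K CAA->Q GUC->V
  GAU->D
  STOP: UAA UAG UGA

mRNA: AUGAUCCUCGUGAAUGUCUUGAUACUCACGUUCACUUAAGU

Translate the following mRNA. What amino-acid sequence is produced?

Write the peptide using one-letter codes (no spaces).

Answer: MILVNVLILTFT

Derivation:
start AUG at pos 0
pos 0: AUG -> M; peptide=M
pos 3: AUC -> I; peptide=MI
pos 6: CUC -> L; peptide=MIL
pos 9: GUG -> V; peptide=MILV
pos 12: AAU -> N; peptide=MILVN
pos 15: GUC -> V; peptide=MILVNV
pos 18: UUG -> L; peptide=MILVNVL
pos 21: AUA -> I; peptide=MILVNVLI
pos 24: CUC -> L; peptide=MILVNVLIL
pos 27: ACG -> T; peptide=MILVNVLILT
pos 30: UUC -> F; peptide=MILVNVLILTF
pos 33: ACU -> T; peptide=MILVNVLILTFT
pos 36: UAA -> STOP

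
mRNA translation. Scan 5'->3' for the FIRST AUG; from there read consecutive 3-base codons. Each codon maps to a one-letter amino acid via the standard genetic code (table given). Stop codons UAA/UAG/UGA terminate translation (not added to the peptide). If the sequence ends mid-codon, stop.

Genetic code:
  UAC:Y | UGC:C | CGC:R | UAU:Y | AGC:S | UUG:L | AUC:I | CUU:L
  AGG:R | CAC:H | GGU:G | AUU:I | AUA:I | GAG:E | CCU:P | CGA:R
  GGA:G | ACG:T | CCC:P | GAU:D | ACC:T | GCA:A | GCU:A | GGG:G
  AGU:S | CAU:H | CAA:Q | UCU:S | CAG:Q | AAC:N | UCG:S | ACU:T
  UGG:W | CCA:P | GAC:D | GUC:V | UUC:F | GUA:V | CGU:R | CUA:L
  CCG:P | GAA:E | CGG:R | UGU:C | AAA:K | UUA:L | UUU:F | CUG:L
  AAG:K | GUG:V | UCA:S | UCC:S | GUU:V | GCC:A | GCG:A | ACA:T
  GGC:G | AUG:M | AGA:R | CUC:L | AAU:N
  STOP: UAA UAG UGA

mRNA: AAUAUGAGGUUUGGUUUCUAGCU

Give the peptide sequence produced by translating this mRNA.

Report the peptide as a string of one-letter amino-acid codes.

start AUG at pos 3
pos 3: AUG -> M; peptide=M
pos 6: AGG -> R; peptide=MR
pos 9: UUU -> F; peptide=MRF
pos 12: GGU -> G; peptide=MRFG
pos 15: UUC -> F; peptide=MRFGF
pos 18: UAG -> STOP

Answer: MRFGF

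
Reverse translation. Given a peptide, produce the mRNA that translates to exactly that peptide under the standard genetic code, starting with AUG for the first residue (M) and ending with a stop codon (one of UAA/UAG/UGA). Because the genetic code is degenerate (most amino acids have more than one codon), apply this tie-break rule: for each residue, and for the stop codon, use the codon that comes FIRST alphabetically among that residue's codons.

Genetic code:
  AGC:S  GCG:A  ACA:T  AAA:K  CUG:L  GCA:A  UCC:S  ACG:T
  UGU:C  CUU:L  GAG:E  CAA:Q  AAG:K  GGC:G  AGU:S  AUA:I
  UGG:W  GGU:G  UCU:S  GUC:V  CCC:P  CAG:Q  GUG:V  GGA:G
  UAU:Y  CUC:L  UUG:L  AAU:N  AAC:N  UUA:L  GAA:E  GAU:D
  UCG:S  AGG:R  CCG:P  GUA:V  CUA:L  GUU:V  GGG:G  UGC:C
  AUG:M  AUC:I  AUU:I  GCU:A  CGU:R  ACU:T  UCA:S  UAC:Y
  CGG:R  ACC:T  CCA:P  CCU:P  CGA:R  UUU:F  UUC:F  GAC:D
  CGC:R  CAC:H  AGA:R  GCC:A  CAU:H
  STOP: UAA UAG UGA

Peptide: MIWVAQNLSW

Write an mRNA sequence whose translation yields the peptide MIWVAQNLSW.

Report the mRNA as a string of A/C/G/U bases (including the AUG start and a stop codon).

residue 1: M -> AUG (start codon)
residue 2: I codons sorted = AUA,AUC,AUU -> pick first = AUA
residue 3: W -> UGG (only codon)
residue 4: V codons sorted = GUA,GUC,GUG,GUU -> pick first = GUA
residue 5: A codons sorted = GCA,GCC,GCG,GCU -> pick first = GCA
residue 6: Q codons sorted = CAA,CAG -> pick first = CAA
residue 7: N codons sorted = AAC,AAU -> pick first = AAC
residue 8: L codons sorted = CUA,CUC,CUG,CUU,UUA,UUG -> pick first = CUA
residue 9: S codons sorted = AGC,AGU,UCA,UCC,UCG,UCU -> pick first = AGC
residue 10: W -> UGG (only codon)
terminator: stop codons sorted = UAA,UAG,UGA -> pick first = UAA

Answer: mRNA: AUGAUAUGGGUAGCACAAAACCUAAGCUGGUAA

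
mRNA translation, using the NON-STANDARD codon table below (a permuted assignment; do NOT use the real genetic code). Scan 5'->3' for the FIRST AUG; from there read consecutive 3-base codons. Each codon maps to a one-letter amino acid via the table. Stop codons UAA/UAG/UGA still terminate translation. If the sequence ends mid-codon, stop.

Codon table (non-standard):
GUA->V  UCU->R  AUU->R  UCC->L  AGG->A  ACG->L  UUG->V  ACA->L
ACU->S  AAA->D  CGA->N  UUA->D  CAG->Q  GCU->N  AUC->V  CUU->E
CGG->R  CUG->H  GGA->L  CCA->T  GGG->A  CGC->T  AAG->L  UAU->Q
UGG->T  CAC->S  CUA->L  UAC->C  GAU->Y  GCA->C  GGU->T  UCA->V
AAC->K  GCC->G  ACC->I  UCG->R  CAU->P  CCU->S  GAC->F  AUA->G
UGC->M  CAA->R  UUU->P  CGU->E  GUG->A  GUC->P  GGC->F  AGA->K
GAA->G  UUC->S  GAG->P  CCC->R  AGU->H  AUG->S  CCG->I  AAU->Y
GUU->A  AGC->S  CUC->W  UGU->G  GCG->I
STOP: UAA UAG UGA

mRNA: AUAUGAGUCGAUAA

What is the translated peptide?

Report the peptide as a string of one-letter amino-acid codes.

Answer: SHN

Derivation:
start AUG at pos 2
pos 2: AUG -> S; peptide=S
pos 5: AGU -> H; peptide=SH
pos 8: CGA -> N; peptide=SHN
pos 11: UAA -> STOP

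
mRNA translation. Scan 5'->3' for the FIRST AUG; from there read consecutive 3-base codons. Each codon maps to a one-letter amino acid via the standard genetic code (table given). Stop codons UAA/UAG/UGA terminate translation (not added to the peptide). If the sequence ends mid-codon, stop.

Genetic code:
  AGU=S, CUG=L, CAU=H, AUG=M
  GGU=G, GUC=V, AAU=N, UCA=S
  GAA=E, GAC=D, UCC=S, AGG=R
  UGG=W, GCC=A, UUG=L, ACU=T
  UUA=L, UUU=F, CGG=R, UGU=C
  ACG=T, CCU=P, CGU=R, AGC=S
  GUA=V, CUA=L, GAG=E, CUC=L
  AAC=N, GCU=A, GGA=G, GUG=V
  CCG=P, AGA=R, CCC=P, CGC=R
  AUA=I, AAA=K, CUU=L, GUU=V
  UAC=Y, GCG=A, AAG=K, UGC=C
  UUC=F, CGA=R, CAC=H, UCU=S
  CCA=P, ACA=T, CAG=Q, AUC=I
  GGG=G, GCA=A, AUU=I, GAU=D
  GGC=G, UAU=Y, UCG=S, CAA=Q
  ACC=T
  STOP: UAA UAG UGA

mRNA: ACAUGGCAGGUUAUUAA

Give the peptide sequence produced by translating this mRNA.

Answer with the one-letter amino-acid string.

Answer: MAGY

Derivation:
start AUG at pos 2
pos 2: AUG -> M; peptide=M
pos 5: GCA -> A; peptide=MA
pos 8: GGU -> G; peptide=MAG
pos 11: UAU -> Y; peptide=MAGY
pos 14: UAA -> STOP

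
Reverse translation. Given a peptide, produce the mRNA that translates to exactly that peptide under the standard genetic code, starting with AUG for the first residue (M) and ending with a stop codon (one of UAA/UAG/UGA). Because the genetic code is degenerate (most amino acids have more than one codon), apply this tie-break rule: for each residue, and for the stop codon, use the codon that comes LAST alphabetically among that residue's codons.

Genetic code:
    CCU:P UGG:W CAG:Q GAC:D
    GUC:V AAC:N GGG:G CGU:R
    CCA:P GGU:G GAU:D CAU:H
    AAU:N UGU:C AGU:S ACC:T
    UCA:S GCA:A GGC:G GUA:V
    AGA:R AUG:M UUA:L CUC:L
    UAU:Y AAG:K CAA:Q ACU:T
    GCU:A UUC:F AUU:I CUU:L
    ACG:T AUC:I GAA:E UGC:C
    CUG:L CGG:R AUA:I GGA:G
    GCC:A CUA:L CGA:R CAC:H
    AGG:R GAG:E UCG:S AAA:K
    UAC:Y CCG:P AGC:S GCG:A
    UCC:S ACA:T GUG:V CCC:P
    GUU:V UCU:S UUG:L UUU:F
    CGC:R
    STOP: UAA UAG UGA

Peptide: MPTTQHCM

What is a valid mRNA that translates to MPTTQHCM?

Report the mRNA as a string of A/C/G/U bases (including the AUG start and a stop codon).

Answer: mRNA: AUGCCUACUACUCAGCAUUGUAUGUGA

Derivation:
residue 1: M -> AUG (start codon)
residue 2: P codons sorted = CCA,CCC,CCG,CCU -> pick last = CCU
residue 3: T codons sorted = ACA,ACC,ACG,ACU -> pick last = ACU
residue 4: T codons sorted = ACA,ACC,ACG,ACU -> pick last = ACU
residue 5: Q codons sorted = CAA,CAG -> pick last = CAG
residue 6: H codons sorted = CAC,CAU -> pick last = CAU
residue 7: C codons sorted = UGC,UGU -> pick last = UGU
residue 8: M -> AUG (only codon)
terminator: stop codons sorted = UAA,UAG,UGA -> pick last = UGA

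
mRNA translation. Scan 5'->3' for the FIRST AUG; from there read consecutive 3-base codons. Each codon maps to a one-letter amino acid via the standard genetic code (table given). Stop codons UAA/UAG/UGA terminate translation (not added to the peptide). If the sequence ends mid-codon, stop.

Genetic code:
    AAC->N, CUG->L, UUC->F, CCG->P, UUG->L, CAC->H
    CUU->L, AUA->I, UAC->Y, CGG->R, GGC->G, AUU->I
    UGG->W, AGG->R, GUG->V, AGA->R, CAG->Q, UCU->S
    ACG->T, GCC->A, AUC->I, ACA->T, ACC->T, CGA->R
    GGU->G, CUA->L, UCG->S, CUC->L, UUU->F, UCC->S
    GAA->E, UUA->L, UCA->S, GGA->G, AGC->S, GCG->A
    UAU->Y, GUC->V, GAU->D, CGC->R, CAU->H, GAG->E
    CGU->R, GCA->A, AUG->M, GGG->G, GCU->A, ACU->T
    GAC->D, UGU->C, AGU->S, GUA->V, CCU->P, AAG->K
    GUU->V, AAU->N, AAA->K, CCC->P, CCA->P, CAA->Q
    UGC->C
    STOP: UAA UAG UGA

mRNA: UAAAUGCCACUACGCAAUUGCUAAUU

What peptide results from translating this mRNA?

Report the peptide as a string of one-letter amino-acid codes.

start AUG at pos 3
pos 3: AUG -> M; peptide=M
pos 6: CCA -> P; peptide=MP
pos 9: CUA -> L; peptide=MPL
pos 12: CGC -> R; peptide=MPLR
pos 15: AAU -> N; peptide=MPLRN
pos 18: UGC -> C; peptide=MPLRNC
pos 21: UAA -> STOP

Answer: MPLRNC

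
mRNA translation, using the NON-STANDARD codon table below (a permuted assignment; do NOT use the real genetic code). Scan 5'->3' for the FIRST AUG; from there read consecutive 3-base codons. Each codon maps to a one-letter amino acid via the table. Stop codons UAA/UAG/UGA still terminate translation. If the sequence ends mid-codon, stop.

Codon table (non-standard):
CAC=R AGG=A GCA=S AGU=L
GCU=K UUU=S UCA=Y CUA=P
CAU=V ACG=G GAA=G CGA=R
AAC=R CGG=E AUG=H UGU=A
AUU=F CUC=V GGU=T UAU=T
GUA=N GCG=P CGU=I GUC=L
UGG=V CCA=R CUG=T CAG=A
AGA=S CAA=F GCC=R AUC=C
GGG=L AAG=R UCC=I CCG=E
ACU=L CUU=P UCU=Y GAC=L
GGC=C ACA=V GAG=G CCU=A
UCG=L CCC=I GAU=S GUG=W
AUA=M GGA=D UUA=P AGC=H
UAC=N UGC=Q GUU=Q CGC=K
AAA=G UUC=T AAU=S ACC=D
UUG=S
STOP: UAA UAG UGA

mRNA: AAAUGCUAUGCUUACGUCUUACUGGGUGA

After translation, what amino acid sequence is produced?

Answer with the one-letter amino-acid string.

Answer: HPQPIPLL

Derivation:
start AUG at pos 2
pos 2: AUG -> H; peptide=H
pos 5: CUA -> P; peptide=HP
pos 8: UGC -> Q; peptide=HPQ
pos 11: UUA -> P; peptide=HPQP
pos 14: CGU -> I; peptide=HPQPI
pos 17: CUU -> P; peptide=HPQPIP
pos 20: ACU -> L; peptide=HPQPIPL
pos 23: GGG -> L; peptide=HPQPIPLL
pos 26: UGA -> STOP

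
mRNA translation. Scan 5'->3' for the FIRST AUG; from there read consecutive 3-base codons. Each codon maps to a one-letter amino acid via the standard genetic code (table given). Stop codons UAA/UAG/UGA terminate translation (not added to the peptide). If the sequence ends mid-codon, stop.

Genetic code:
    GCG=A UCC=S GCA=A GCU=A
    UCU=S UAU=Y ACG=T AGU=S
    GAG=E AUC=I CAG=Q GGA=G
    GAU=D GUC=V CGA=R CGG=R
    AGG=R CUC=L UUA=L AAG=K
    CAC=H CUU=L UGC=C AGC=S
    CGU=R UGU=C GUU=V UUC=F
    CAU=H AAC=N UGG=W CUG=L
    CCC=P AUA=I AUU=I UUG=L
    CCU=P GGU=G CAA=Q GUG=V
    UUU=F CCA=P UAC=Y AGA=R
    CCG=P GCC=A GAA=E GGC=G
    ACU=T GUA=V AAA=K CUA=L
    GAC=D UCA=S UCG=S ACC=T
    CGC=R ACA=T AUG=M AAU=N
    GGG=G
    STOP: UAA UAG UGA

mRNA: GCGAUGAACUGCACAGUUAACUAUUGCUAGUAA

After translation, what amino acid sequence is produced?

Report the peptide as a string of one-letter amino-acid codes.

start AUG at pos 3
pos 3: AUG -> M; peptide=M
pos 6: AAC -> N; peptide=MN
pos 9: UGC -> C; peptide=MNC
pos 12: ACA -> T; peptide=MNCT
pos 15: GUU -> V; peptide=MNCTV
pos 18: AAC -> N; peptide=MNCTVN
pos 21: UAU -> Y; peptide=MNCTVNY
pos 24: UGC -> C; peptide=MNCTVNYC
pos 27: UAG -> STOP

Answer: MNCTVNYC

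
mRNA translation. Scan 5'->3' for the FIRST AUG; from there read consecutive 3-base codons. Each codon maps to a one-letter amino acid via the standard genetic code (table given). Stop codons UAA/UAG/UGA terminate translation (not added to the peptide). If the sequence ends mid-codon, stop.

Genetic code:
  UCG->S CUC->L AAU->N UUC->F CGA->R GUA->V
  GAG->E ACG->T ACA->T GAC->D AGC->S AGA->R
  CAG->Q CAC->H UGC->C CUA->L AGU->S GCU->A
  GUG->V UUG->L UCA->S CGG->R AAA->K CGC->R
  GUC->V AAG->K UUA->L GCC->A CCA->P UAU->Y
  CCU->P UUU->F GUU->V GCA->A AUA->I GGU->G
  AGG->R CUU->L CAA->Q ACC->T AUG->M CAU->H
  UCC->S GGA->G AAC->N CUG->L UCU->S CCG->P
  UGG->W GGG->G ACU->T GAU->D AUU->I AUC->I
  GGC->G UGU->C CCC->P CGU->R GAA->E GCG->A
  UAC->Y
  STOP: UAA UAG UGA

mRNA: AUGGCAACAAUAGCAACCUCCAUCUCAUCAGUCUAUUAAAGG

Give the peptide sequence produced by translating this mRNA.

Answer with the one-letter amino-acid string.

Answer: MATIATSISSVY

Derivation:
start AUG at pos 0
pos 0: AUG -> M; peptide=M
pos 3: GCA -> A; peptide=MA
pos 6: ACA -> T; peptide=MAT
pos 9: AUA -> I; peptide=MATI
pos 12: GCA -> A; peptide=MATIA
pos 15: ACC -> T; peptide=MATIAT
pos 18: UCC -> S; peptide=MATIATS
pos 21: AUC -> I; peptide=MATIATSI
pos 24: UCA -> S; peptide=MATIATSIS
pos 27: UCA -> S; peptide=MATIATSISS
pos 30: GUC -> V; peptide=MATIATSISSV
pos 33: UAU -> Y; peptide=MATIATSISSVY
pos 36: UAA -> STOP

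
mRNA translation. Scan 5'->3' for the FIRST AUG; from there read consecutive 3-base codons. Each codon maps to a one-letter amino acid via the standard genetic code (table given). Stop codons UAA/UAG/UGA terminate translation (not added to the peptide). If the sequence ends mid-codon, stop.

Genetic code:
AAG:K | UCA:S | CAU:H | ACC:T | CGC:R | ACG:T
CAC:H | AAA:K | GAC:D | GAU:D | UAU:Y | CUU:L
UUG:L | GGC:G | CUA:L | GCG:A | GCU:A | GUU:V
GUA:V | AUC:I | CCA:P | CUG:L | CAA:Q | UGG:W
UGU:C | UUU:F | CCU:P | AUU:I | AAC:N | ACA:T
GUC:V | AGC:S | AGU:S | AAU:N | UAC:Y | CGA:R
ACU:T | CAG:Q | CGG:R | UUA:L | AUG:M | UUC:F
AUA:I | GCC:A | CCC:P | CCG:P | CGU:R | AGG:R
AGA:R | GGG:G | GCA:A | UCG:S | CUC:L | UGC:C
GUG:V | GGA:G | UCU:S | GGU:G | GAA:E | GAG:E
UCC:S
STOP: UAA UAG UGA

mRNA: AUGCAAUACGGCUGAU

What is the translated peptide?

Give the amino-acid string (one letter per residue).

start AUG at pos 0
pos 0: AUG -> M; peptide=M
pos 3: CAA -> Q; peptide=MQ
pos 6: UAC -> Y; peptide=MQY
pos 9: GGC -> G; peptide=MQYG
pos 12: UGA -> STOP

Answer: MQYG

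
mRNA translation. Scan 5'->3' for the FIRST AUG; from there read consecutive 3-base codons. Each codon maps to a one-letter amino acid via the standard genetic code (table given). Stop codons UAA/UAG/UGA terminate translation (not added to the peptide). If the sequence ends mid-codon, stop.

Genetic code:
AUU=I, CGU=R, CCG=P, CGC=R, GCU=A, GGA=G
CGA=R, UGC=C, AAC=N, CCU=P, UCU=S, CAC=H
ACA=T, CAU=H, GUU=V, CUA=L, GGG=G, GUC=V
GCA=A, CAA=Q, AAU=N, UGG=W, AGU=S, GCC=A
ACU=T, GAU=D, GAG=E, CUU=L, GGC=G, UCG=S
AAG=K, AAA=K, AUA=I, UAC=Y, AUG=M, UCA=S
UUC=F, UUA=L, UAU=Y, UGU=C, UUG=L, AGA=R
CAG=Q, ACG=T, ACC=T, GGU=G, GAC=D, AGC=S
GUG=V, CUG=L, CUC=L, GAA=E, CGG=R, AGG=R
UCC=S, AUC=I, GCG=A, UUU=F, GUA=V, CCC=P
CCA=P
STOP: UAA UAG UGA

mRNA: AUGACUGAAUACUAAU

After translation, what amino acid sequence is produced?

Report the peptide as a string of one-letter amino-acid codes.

Answer: MTEY

Derivation:
start AUG at pos 0
pos 0: AUG -> M; peptide=M
pos 3: ACU -> T; peptide=MT
pos 6: GAA -> E; peptide=MTE
pos 9: UAC -> Y; peptide=MTEY
pos 12: UAA -> STOP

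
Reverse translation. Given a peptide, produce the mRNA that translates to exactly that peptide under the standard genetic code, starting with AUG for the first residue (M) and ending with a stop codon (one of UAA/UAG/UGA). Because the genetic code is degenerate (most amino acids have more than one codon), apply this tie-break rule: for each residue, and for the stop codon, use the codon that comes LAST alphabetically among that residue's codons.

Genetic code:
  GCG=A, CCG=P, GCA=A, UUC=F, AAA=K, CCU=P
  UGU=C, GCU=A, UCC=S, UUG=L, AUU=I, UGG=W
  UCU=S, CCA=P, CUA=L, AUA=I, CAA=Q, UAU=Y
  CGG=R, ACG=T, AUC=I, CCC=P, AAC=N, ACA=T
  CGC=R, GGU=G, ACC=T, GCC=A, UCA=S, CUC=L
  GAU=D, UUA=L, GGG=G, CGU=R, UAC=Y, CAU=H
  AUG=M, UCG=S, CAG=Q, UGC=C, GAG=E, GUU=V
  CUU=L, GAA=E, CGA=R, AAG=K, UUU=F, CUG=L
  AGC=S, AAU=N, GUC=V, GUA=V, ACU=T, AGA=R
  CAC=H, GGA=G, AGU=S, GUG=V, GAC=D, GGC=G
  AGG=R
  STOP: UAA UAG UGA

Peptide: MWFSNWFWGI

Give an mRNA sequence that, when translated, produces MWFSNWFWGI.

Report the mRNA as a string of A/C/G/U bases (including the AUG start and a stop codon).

Answer: mRNA: AUGUGGUUUUCUAAUUGGUUUUGGGGUAUUUGA

Derivation:
residue 1: M -> AUG (start codon)
residue 2: W -> UGG (only codon)
residue 3: F codons sorted = UUC,UUU -> pick last = UUU
residue 4: S codons sorted = AGC,AGU,UCA,UCC,UCG,UCU -> pick last = UCU
residue 5: N codons sorted = AAC,AAU -> pick last = AAU
residue 6: W -> UGG (only codon)
residue 7: F codons sorted = UUC,UUU -> pick last = UUU
residue 8: W -> UGG (only codon)
residue 9: G codons sorted = GGA,GGC,GGG,GGU -> pick last = GGU
residue 10: I codons sorted = AUA,AUC,AUU -> pick last = AUU
terminator: stop codons sorted = UAA,UAG,UGA -> pick last = UGA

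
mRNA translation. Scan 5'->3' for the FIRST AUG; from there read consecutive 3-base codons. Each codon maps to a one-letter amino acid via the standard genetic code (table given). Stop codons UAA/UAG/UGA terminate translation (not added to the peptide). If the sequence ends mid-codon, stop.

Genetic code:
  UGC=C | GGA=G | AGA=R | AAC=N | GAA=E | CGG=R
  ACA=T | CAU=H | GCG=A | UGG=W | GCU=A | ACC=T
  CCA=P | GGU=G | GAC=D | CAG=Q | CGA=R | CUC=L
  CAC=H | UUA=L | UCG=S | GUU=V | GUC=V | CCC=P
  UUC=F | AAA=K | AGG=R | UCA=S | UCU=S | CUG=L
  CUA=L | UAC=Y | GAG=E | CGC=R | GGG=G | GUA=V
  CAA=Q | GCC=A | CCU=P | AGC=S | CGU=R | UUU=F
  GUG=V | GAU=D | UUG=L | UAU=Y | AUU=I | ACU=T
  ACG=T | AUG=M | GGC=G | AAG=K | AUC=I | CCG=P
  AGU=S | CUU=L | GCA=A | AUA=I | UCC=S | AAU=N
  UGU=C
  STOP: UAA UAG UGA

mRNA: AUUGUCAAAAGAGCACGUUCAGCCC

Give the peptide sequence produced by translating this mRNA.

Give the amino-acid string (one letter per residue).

no AUG start codon found

Answer: (empty: no AUG start codon)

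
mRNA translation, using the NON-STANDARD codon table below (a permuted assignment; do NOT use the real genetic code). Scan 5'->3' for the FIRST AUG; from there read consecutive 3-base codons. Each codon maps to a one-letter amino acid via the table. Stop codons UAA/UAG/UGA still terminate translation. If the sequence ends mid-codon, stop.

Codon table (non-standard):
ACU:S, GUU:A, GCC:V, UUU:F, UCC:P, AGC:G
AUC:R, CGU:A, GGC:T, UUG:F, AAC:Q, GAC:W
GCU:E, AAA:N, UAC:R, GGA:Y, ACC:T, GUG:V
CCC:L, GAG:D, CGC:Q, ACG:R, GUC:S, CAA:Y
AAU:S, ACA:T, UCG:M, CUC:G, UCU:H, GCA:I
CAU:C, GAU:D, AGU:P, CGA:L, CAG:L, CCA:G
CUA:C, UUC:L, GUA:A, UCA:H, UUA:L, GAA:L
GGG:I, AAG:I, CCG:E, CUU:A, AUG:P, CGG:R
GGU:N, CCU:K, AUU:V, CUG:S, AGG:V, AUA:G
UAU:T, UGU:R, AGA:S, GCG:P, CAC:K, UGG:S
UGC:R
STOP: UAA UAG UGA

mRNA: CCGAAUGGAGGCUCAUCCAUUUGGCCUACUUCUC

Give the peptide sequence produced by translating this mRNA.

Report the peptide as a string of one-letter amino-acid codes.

start AUG at pos 4
pos 4: AUG -> P; peptide=P
pos 7: GAG -> D; peptide=PD
pos 10: GCU -> E; peptide=PDE
pos 13: CAU -> C; peptide=PDEC
pos 16: CCA -> G; peptide=PDECG
pos 19: UUU -> F; peptide=PDECGF
pos 22: GGC -> T; peptide=PDECGFT
pos 25: CUA -> C; peptide=PDECGFTC
pos 28: CUU -> A; peptide=PDECGFTCA
pos 31: CUC -> G; peptide=PDECGFTCAG
pos 34: only 0 nt remain (<3), stop (end of mRNA)

Answer: PDECGFTCAG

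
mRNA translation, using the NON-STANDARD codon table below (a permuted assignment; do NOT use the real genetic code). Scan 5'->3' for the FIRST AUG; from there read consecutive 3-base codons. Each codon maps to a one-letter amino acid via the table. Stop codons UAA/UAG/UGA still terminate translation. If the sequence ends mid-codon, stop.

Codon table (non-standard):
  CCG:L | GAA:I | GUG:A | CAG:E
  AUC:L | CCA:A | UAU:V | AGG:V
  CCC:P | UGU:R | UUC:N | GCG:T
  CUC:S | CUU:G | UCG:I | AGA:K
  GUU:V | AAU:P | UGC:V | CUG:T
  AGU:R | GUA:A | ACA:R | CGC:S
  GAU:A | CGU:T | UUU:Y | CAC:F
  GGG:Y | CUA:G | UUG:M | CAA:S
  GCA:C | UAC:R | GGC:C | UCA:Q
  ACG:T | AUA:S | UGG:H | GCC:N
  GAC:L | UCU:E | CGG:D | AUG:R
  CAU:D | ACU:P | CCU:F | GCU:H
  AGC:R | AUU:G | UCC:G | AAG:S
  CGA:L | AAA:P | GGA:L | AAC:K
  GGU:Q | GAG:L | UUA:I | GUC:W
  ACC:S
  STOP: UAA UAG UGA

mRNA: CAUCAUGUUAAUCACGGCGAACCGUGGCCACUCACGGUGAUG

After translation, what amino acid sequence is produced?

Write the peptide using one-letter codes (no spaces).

Answer: RILTTKTCFQD

Derivation:
start AUG at pos 4
pos 4: AUG -> R; peptide=R
pos 7: UUA -> I; peptide=RI
pos 10: AUC -> L; peptide=RIL
pos 13: ACG -> T; peptide=RILT
pos 16: GCG -> T; peptide=RILTT
pos 19: AAC -> K; peptide=RILTTK
pos 22: CGU -> T; peptide=RILTTKT
pos 25: GGC -> C; peptide=RILTTKTC
pos 28: CAC -> F; peptide=RILTTKTCF
pos 31: UCA -> Q; peptide=RILTTKTCFQ
pos 34: CGG -> D; peptide=RILTTKTCFQD
pos 37: UGA -> STOP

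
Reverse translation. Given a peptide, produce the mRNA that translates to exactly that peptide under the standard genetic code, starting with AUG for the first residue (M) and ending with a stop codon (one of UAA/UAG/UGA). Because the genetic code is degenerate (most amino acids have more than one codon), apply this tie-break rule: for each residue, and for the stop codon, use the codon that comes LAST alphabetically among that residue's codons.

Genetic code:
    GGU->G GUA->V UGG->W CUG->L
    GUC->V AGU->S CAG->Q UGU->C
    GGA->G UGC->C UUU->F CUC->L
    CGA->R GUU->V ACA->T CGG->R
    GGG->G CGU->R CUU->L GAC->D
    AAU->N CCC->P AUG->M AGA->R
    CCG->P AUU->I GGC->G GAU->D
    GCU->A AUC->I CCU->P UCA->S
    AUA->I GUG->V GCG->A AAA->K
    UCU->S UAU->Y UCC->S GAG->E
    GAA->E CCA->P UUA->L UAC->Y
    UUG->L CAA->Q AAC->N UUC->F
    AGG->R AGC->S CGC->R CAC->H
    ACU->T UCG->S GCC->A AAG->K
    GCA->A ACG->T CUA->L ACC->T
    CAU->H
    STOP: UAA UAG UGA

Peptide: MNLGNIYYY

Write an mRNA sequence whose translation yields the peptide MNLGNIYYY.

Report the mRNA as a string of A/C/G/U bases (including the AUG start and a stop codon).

Answer: mRNA: AUGAAUUUGGGUAAUAUUUAUUAUUAUUGA

Derivation:
residue 1: M -> AUG (start codon)
residue 2: N codons sorted = AAC,AAU -> pick last = AAU
residue 3: L codons sorted = CUA,CUC,CUG,CUU,UUA,UUG -> pick last = UUG
residue 4: G codons sorted = GGA,GGC,GGG,GGU -> pick last = GGU
residue 5: N codons sorted = AAC,AAU -> pick last = AAU
residue 6: I codons sorted = AUA,AUC,AUU -> pick last = AUU
residue 7: Y codons sorted = UAC,UAU -> pick last = UAU
residue 8: Y codons sorted = UAC,UAU -> pick last = UAU
residue 9: Y codons sorted = UAC,UAU -> pick last = UAU
terminator: stop codons sorted = UAA,UAG,UGA -> pick last = UGA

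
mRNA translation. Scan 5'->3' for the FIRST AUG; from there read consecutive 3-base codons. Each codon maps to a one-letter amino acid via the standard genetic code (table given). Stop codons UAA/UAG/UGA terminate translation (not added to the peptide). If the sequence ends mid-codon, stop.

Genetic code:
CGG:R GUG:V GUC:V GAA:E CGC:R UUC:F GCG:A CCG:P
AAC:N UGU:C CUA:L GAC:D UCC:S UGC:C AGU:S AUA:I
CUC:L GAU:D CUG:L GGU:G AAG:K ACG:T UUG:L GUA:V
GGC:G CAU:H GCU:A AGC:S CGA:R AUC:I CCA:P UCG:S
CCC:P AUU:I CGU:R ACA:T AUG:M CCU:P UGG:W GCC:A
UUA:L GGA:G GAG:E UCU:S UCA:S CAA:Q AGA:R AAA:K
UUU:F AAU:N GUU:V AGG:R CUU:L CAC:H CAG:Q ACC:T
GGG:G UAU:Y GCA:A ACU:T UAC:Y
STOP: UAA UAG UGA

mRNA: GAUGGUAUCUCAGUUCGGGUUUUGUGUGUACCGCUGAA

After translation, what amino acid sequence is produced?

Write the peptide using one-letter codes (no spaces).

start AUG at pos 1
pos 1: AUG -> M; peptide=M
pos 4: GUA -> V; peptide=MV
pos 7: UCU -> S; peptide=MVS
pos 10: CAG -> Q; peptide=MVSQ
pos 13: UUC -> F; peptide=MVSQF
pos 16: GGG -> G; peptide=MVSQFG
pos 19: UUU -> F; peptide=MVSQFGF
pos 22: UGU -> C; peptide=MVSQFGFC
pos 25: GUG -> V; peptide=MVSQFGFCV
pos 28: UAC -> Y; peptide=MVSQFGFCVY
pos 31: CGC -> R; peptide=MVSQFGFCVYR
pos 34: UGA -> STOP

Answer: MVSQFGFCVYR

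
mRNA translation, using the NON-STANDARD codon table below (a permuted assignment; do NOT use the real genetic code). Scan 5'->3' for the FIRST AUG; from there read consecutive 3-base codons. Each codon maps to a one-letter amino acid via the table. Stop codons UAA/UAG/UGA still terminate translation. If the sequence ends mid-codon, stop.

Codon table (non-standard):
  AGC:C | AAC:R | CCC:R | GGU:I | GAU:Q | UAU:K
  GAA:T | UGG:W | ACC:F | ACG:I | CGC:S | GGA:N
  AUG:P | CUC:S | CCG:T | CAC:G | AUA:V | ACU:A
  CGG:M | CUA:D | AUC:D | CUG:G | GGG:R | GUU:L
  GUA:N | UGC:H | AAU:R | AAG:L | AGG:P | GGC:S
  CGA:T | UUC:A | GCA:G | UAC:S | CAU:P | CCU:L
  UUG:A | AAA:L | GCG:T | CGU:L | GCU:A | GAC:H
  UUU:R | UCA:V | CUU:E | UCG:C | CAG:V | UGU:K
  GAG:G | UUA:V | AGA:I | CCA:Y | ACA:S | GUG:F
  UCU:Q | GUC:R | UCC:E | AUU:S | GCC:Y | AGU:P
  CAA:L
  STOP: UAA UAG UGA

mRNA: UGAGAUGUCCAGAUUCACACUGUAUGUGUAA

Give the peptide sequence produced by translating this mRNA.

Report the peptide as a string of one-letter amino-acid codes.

start AUG at pos 4
pos 4: AUG -> P; peptide=P
pos 7: UCC -> E; peptide=PE
pos 10: AGA -> I; peptide=PEI
pos 13: UUC -> A; peptide=PEIA
pos 16: ACA -> S; peptide=PEIAS
pos 19: CUG -> G; peptide=PEIASG
pos 22: UAU -> K; peptide=PEIASGK
pos 25: GUG -> F; peptide=PEIASGKF
pos 28: UAA -> STOP

Answer: PEIASGKF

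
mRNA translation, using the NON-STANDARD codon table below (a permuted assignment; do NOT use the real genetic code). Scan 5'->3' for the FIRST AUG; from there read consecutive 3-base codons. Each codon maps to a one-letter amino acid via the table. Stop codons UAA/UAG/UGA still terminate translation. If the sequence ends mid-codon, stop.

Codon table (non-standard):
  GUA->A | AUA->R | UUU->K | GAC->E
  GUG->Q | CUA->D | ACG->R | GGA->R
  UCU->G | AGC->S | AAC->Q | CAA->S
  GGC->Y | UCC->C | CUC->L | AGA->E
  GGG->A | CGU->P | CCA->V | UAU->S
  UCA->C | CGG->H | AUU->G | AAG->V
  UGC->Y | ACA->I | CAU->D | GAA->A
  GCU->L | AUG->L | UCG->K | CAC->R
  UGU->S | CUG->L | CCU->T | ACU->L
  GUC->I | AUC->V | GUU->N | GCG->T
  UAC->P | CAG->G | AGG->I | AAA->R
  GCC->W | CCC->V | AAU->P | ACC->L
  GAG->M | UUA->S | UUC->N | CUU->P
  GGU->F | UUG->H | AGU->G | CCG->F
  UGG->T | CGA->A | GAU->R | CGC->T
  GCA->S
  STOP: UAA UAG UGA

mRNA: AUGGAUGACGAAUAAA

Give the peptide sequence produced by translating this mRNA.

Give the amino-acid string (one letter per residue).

start AUG at pos 0
pos 0: AUG -> L; peptide=L
pos 3: GAU -> R; peptide=LR
pos 6: GAC -> E; peptide=LRE
pos 9: GAA -> A; peptide=LREA
pos 12: UAA -> STOP

Answer: LREA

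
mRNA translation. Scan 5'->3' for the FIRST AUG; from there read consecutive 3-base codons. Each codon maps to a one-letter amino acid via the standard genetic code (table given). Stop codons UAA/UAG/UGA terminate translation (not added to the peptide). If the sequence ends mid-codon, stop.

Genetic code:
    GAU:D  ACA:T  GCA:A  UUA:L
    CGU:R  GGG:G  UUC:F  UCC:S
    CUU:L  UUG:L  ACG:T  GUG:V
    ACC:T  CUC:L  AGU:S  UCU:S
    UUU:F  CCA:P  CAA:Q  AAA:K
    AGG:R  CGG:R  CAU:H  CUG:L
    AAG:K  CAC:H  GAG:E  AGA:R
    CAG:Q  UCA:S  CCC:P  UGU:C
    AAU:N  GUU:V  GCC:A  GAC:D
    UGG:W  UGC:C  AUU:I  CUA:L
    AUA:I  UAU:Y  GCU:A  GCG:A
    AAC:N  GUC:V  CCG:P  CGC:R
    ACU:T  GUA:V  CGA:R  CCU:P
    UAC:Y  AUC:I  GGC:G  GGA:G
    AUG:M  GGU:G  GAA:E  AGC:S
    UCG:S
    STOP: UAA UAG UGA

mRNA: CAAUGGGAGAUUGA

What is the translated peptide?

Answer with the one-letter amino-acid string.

start AUG at pos 2
pos 2: AUG -> M; peptide=M
pos 5: GGA -> G; peptide=MG
pos 8: GAU -> D; peptide=MGD
pos 11: UGA -> STOP

Answer: MGD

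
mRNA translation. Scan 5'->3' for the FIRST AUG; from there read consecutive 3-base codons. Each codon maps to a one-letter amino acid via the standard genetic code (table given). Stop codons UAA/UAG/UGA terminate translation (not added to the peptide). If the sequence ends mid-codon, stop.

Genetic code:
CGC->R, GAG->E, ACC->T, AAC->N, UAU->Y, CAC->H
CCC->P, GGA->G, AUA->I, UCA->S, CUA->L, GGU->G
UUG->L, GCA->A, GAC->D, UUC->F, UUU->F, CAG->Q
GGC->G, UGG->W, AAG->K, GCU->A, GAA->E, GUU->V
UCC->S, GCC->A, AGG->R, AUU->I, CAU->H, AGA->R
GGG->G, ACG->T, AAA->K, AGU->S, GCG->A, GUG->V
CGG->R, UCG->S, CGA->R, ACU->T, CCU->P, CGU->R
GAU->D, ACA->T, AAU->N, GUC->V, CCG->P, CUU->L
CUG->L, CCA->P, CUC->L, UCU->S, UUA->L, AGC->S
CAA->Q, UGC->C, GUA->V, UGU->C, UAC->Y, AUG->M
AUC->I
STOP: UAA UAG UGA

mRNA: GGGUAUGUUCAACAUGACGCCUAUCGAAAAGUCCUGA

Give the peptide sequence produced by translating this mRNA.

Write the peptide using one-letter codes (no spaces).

Answer: MFNMTPIEKS

Derivation:
start AUG at pos 4
pos 4: AUG -> M; peptide=M
pos 7: UUC -> F; peptide=MF
pos 10: AAC -> N; peptide=MFN
pos 13: AUG -> M; peptide=MFNM
pos 16: ACG -> T; peptide=MFNMT
pos 19: CCU -> P; peptide=MFNMTP
pos 22: AUC -> I; peptide=MFNMTPI
pos 25: GAA -> E; peptide=MFNMTPIE
pos 28: AAG -> K; peptide=MFNMTPIEK
pos 31: UCC -> S; peptide=MFNMTPIEKS
pos 34: UGA -> STOP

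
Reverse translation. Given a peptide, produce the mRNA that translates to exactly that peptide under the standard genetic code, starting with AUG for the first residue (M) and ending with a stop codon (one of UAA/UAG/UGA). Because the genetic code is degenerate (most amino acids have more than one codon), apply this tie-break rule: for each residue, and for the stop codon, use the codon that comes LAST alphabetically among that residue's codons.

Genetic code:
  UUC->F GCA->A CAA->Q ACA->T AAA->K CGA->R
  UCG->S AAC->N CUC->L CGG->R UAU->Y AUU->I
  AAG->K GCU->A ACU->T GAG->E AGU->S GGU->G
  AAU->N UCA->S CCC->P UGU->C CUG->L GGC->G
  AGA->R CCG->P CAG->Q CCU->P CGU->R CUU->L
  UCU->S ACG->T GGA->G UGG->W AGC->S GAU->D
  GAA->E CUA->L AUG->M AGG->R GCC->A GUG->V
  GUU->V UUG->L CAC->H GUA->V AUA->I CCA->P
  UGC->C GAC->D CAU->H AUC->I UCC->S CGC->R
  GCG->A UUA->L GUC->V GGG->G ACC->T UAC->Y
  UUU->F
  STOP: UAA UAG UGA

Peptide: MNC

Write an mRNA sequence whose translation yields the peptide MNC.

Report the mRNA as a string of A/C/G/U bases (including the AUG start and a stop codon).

Answer: mRNA: AUGAAUUGUUGA

Derivation:
residue 1: M -> AUG (start codon)
residue 2: N codons sorted = AAC,AAU -> pick last = AAU
residue 3: C codons sorted = UGC,UGU -> pick last = UGU
terminator: stop codons sorted = UAA,UAG,UGA -> pick last = UGA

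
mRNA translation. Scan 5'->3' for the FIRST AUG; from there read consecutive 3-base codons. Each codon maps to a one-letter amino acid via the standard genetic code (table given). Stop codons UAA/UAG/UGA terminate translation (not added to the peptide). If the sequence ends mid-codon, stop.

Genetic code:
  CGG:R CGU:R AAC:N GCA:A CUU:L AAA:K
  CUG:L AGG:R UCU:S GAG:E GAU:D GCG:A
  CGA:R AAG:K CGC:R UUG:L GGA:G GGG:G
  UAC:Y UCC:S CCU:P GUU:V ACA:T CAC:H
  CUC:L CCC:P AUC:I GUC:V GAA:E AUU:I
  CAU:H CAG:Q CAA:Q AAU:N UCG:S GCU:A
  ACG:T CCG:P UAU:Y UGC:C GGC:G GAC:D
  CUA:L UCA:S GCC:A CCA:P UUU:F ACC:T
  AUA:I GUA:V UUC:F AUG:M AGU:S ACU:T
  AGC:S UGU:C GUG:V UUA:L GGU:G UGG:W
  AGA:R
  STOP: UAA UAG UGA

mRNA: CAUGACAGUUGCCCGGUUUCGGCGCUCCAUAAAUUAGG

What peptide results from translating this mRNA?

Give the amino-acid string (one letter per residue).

start AUG at pos 1
pos 1: AUG -> M; peptide=M
pos 4: ACA -> T; peptide=MT
pos 7: GUU -> V; peptide=MTV
pos 10: GCC -> A; peptide=MTVA
pos 13: CGG -> R; peptide=MTVAR
pos 16: UUU -> F; peptide=MTVARF
pos 19: CGG -> R; peptide=MTVARFR
pos 22: CGC -> R; peptide=MTVARFRR
pos 25: UCC -> S; peptide=MTVARFRRS
pos 28: AUA -> I; peptide=MTVARFRRSI
pos 31: AAU -> N; peptide=MTVARFRRSIN
pos 34: UAG -> STOP

Answer: MTVARFRRSIN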